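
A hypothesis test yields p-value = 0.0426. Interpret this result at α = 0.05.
Since p = 0.0426 < α = 0.05, reject H₀.
There is sufficient evidence to reject the null hypothesis; the result is statistically significant at the 0.05 level.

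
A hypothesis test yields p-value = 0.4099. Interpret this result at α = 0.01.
Since p = 0.4099 > α = 0.01, fail to reject H₀.
There is insufficient evidence to reject the null hypothesis; the result is not statistically significant at the 0.01 level.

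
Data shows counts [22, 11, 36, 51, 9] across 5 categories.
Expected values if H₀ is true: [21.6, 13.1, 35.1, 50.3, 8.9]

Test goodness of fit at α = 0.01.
Chi-square goodness of fit test:
H₀: observed counts match expected distribution
H₁: observed counts differ from expected distribution
df = k - 1 = 4
χ² = Σ(O - E)²/E
   = (22 - 21.6)²/21.6 + (11 - 13.1)²/13.1 + (36 - 35.1)²/35.1 + (51 - 50.3)²/50.3 + (9 - 8.9)²/8.9
   = 0.007 + 0.337 + 0.023 + 0.010 + 0.001
   = 0.38
p-value = 0.9842

Since p-value > α = 0.01, we fail to reject H₀.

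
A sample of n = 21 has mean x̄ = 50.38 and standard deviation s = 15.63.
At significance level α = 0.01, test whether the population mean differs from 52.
One-sample t-test:
H₀: μ = 52
H₁: μ ≠ 52
df = n - 1 = 20
t = (x̄ - μ₀) / (s/√n) = (50.38 - 52) / (15.63/√21) = -0.475
p-value = 0.6400

Since p-value > α = 0.01, we fail to reject H₀.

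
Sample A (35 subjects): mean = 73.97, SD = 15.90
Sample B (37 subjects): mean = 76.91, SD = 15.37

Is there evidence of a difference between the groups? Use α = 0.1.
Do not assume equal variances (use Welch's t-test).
Welch's two-sample t-test:
H₀: μ₁ = μ₂
H₁: μ₁ ≠ μ₂
s₁²/n₁ = 15.90²/35 = 7.2231,  s₂²/n₂ = 15.37²/37 = 6.3848
SE = √(s₁²/n₁ + s₂²/n₂) = √(7.2231 + 6.3848) = 3.6889
df (Welch-Satterthwaite) = (s₁²/n₁ + s₂²/n₂)² / [(s₁²/n₁)²/(n₁-1) + (s₂²/n₂)²/(n₂-1)] ≈ 69.43
t = (x̄₁ - x̄₂) / SE = (73.97 - 76.91) / 3.6889 = -2.94 / 3.6889 = -0.797
p-value = 0.4282

Since p-value > α = 0.1, we fail to reject H₀.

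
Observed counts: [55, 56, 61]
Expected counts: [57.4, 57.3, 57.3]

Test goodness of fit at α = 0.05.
Chi-square goodness of fit test:
H₀: observed counts match expected distribution
H₁: observed counts differ from expected distribution
df = k - 1 = 2
χ² = Σ(O - E)²/E
   = (55 - 57.4)²/57.4 + (56 - 57.3)²/57.3 + (61 - 57.3)²/57.3
   = 0.100 + 0.029 + 0.239
   = 0.37
p-value = 0.8316

Since p-value > α = 0.05, we fail to reject H₀.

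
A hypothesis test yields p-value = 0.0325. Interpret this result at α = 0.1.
Since p = 0.0325 < α = 0.1, reject H₀.
There is sufficient evidence to reject the null hypothesis; the result is statistically significant at the 0.1 level.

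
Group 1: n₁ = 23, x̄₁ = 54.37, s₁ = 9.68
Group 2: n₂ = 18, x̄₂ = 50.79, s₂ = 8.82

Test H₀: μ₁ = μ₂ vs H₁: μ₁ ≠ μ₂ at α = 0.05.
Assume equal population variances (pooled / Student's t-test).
Student's two-sample t-test (equal variances):
H₀: μ₁ = μ₂
H₁: μ₁ ≠ μ₂
df = n₁ + n₂ - 2 = 39
Pooled variance s_p² = [(n₁-1)s₁² + (n₂-1)s₂²] / (n₁ + n₂ - 2) = [(22)(9.68²) + (17)(8.82²)] / 39 = 86.7673
SE = √(s_p²(1/n₁ + 1/n₂)) = √(86.7673 × (1/23 + 1/18)) = 2.9314
t = (x̄₁ - x̄₂) / SE = (54.37 - 50.79) / 2.9314 = 3.58 / 2.9314 = 1.221
p-value = 0.2293

Since p-value > α = 0.05, we fail to reject H₀.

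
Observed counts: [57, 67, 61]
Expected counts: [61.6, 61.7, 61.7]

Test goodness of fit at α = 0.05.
Chi-square goodness of fit test:
H₀: observed counts match expected distribution
H₁: observed counts differ from expected distribution
df = k - 1 = 2
χ² = Σ(O - E)²/E
   = (57 - 61.6)²/61.6 + (67 - 61.7)²/61.7 + (61 - 61.7)²/61.7
   = 0.344 + 0.455 + 0.008
   = 0.81
p-value = 0.6681

Since p-value > α = 0.05, we fail to reject H₀.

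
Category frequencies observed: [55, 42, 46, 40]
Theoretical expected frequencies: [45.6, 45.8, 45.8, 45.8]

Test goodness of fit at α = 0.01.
Chi-square goodness of fit test:
H₀: observed counts match expected distribution
H₁: observed counts differ from expected distribution
df = k - 1 = 3
χ² = Σ(O - E)²/E
   = (55 - 45.6)²/45.6 + (42 - 45.8)²/45.8 + (46 - 45.8)²/45.8 + (40 - 45.8)²/45.8
   = 1.938 + 0.315 + 0.001 + 0.734
   = 2.99
p-value = 0.3934

Since p-value > α = 0.01, we fail to reject H₀.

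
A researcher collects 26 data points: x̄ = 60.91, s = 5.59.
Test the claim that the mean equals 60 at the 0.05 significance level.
One-sample t-test:
H₀: μ = 60
H₁: μ ≠ 60
df = n - 1 = 25
t = (x̄ - μ₀) / (s/√n) = (60.91 - 60) / (5.59/√26) = 0.830
p-value = 0.4144

Since p-value > α = 0.05, we fail to reject H₀.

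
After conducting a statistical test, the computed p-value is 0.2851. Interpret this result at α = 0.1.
Since p = 0.2851 > α = 0.1, fail to reject H₀.
There is insufficient evidence to reject the null hypothesis; the result is not statistically significant at the 0.1 level.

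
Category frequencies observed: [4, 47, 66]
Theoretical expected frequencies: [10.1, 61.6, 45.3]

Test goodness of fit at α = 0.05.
Chi-square goodness of fit test:
H₀: observed counts match expected distribution
H₁: observed counts differ from expected distribution
df = k - 1 = 2
χ² = Σ(O - E)²/E
   = (4 - 10.1)²/10.1 + (47 - 61.6)²/61.6 + (66 - 45.3)²/45.3
   = 3.684 + 3.460 + 9.459
   = 16.60
p-value = 0.0002

Since p-value < α = 0.05, we reject H₀.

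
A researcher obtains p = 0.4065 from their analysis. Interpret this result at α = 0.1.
Since p = 0.4065 > α = 0.1, fail to reject H₀.
There is insufficient evidence to reject the null hypothesis; the result is not statistically significant at the 0.1 level.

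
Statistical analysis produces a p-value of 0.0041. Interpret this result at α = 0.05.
Since p = 0.0041 < α = 0.05, reject H₀.
There is sufficient evidence to reject the null hypothesis; the result is statistically significant at the 0.05 level.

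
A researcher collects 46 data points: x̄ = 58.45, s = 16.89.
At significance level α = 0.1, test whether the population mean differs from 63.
One-sample t-test:
H₀: μ = 63
H₁: μ ≠ 63
df = n - 1 = 45
t = (x̄ - μ₀) / (s/√n) = (58.45 - 63) / (16.89/√46) = -1.827
p-value = 0.0743

Since p-value < α = 0.1, we reject H₀.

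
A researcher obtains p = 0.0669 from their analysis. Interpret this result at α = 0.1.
Since p = 0.0669 < α = 0.1, reject H₀.
There is sufficient evidence to reject the null hypothesis; the result is statistically significant at the 0.1 level.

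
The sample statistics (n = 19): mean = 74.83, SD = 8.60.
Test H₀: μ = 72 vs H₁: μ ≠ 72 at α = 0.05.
One-sample t-test:
H₀: μ = 72
H₁: μ ≠ 72
df = n - 1 = 18
t = (x̄ - μ₀) / (s/√n) = (74.83 - 72) / (8.60/√19) = 1.434
p-value = 0.1686

Since p-value > α = 0.05, we fail to reject H₀.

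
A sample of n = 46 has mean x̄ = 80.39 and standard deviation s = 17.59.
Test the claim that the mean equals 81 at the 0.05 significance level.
One-sample t-test:
H₀: μ = 81
H₁: μ ≠ 81
df = n - 1 = 45
t = (x̄ - μ₀) / (s/√n) = (80.39 - 81) / (17.59/√46) = -0.235
p-value = 0.8151

Since p-value > α = 0.05, we fail to reject H₀.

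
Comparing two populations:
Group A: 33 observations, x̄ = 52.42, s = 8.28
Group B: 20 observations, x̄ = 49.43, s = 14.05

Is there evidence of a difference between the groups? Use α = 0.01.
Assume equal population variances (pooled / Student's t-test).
Student's two-sample t-test (equal variances):
H₀: μ₁ = μ₂
H₁: μ₁ ≠ μ₂
df = n₁ + n₂ - 2 = 51
Pooled variance s_p² = [(n₁-1)s₁² + (n₂-1)s₂²] / (n₁ + n₂ - 2) = [(32)(8.28²) + (19)(14.05²)] / 51 = 116.5591
SE = √(s_p²(1/n₁ + 1/n₂)) = √(116.5591 × (1/33 + 1/20)) = 3.0594
t = (x̄₁ - x̄₂) / SE = (52.42 - 49.43) / 3.0594 = 2.99 / 3.0594 = 0.977
p-value = 0.3330

Since p-value > α = 0.01, we fail to reject H₀.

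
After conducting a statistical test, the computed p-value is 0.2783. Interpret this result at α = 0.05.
Since p = 0.2783 > α = 0.05, fail to reject H₀.
There is insufficient evidence to reject the null hypothesis; the result is not statistically significant at the 0.05 level.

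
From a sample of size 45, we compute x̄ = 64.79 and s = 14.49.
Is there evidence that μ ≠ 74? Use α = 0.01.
One-sample t-test:
H₀: μ = 74
H₁: μ ≠ 74
df = n - 1 = 44
t = (x̄ - μ₀) / (s/√n) = (64.79 - 74) / (14.49/√45) = -4.264
p-value = 0.0001

Since p-value < α = 0.01, we reject H₀.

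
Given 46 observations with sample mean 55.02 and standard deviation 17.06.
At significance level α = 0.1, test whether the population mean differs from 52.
One-sample t-test:
H₀: μ = 52
H₁: μ ≠ 52
df = n - 1 = 45
t = (x̄ - μ₀) / (s/√n) = (55.02 - 52) / (17.06/√46) = 1.201
p-value = 0.2362

Since p-value > α = 0.1, we fail to reject H₀.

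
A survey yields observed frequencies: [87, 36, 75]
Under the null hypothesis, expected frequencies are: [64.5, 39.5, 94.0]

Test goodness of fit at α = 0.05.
Chi-square goodness of fit test:
H₀: observed counts match expected distribution
H₁: observed counts differ from expected distribution
df = k - 1 = 2
χ² = Σ(O - E)²/E
   = (87 - 64.5)²/64.5 + (36 - 39.5)²/39.5 + (75 - 94.0)²/94.0
   = 7.849 + 0.310 + 3.840
   = 12.00
p-value = 0.0025

Since p-value < α = 0.05, we reject H₀.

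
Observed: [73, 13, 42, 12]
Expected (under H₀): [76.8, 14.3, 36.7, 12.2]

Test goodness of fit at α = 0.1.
Chi-square goodness of fit test:
H₀: observed counts match expected distribution
H₁: observed counts differ from expected distribution
df = k - 1 = 3
χ² = Σ(O - E)²/E
   = (73 - 76.8)²/76.8 + (13 - 14.3)²/14.3 + (42 - 36.7)²/36.7 + (12 - 12.2)²/12.2
   = 0.188 + 0.118 + 0.765 + 0.003
   = 1.07
p-value = 0.7831

Since p-value > α = 0.1, we fail to reject H₀.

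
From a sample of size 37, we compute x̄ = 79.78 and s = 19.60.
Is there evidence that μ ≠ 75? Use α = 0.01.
One-sample t-test:
H₀: μ = 75
H₁: μ ≠ 75
df = n - 1 = 36
t = (x̄ - μ₀) / (s/√n) = (79.78 - 75) / (19.60/√37) = 1.483
p-value = 0.1467

Since p-value > α = 0.01, we fail to reject H₀.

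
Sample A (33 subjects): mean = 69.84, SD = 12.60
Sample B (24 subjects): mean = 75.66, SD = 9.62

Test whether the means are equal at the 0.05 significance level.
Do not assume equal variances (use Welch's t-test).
Welch's two-sample t-test:
H₀: μ₁ = μ₂
H₁: μ₁ ≠ μ₂
s₁²/n₁ = 12.60²/33 = 4.8109,  s₂²/n₂ = 9.62²/24 = 3.8560
SE = √(s₁²/n₁ + s₂²/n₂) = √(4.8109 + 3.8560) = 2.9440
df (Welch-Satterthwaite) = (s₁²/n₁ + s₂²/n₂)² / [(s₁²/n₁)²/(n₁-1) + (s₂²/n₂)²/(n₂-1)] ≈ 54.84
t = (x̄₁ - x̄₂) / SE = (69.84 - 75.66) / 2.9440 = -5.82 / 2.9440 = -1.977
p-value = 0.0531

Since p-value > α = 0.05, we fail to reject H₀.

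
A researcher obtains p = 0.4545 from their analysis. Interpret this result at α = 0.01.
Since p = 0.4545 > α = 0.01, fail to reject H₀.
There is insufficient evidence to reject the null hypothesis; the result is not statistically significant at the 0.01 level.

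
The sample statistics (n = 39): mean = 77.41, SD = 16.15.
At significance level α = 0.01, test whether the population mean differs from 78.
One-sample t-test:
H₀: μ = 78
H₁: μ ≠ 78
df = n - 1 = 38
t = (x̄ - μ₀) / (s/√n) = (77.41 - 78) / (16.15/√39) = -0.228
p-value = 0.8208

Since p-value > α = 0.01, we fail to reject H₀.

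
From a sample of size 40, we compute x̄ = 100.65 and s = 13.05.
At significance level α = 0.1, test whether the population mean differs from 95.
One-sample t-test:
H₀: μ = 95
H₁: μ ≠ 95
df = n - 1 = 39
t = (x̄ - μ₀) / (s/√n) = (100.65 - 95) / (13.05/√40) = 2.738
p-value = 0.0093

Since p-value < α = 0.1, we reject H₀.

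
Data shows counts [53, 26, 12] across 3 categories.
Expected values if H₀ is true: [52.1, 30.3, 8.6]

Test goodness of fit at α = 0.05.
Chi-square goodness of fit test:
H₀: observed counts match expected distribution
H₁: observed counts differ from expected distribution
df = k - 1 = 2
χ² = Σ(O - E)²/E
   = (53 - 52.1)²/52.1 + (26 - 30.3)²/30.3 + (12 - 8.6)²/8.6
   = 0.016 + 0.610 + 1.344
   = 1.97
p-value = 0.3734

Since p-value > α = 0.05, we fail to reject H₀.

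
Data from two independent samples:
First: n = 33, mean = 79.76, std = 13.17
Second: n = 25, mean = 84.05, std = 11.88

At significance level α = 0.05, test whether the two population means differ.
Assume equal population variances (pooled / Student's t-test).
Student's two-sample t-test (equal variances):
H₀: μ₁ = μ₂
H₁: μ₁ ≠ μ₂
df = n₁ + n₂ - 2 = 56
Pooled variance s_p² = [(n₁-1)s₁² + (n₂-1)s₂²] / (n₁ + n₂ - 2) = [(32)(13.17²) + (24)(11.88²)] / 56 = 159.5998
SE = √(s_p²(1/n₁ + 1/n₂)) = √(159.5998 × (1/33 + 1/25)) = 3.3497
t = (x̄₁ - x̄₂) / SE = (79.76 - 84.05) / 3.3497 = -4.29 / 3.3497 = -1.281
p-value = 0.2056

Since p-value > α = 0.05, we fail to reject H₀.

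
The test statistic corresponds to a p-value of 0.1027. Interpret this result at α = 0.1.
Since p = 0.1027 > α = 0.1, fail to reject H₀.
There is insufficient evidence to reject the null hypothesis; the result is not statistically significant at the 0.1 level.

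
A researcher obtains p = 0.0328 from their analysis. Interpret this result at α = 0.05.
Since p = 0.0328 < α = 0.05, reject H₀.
There is sufficient evidence to reject the null hypothesis; the result is statistically significant at the 0.05 level.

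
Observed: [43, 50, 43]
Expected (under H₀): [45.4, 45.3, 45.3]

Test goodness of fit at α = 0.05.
Chi-square goodness of fit test:
H₀: observed counts match expected distribution
H₁: observed counts differ from expected distribution
df = k - 1 = 2
χ² = Σ(O - E)²/E
   = (43 - 45.4)²/45.4 + (50 - 45.3)²/45.3 + (43 - 45.3)²/45.3
   = 0.127 + 0.488 + 0.117
   = 0.73
p-value = 0.6937

Since p-value > α = 0.05, we fail to reject H₀.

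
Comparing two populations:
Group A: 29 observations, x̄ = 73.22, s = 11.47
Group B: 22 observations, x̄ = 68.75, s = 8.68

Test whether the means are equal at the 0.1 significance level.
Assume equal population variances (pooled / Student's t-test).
Student's two-sample t-test (equal variances):
H₀: μ₁ = μ₂
H₁: μ₁ ≠ μ₂
df = n₁ + n₂ - 2 = 49
Pooled variance s_p² = [(n₁-1)s₁² + (n₂-1)s₂²] / (n₁ + n₂ - 2) = [(28)(11.47²) + (21)(8.68²)] / 49 = 107.4673
SE = √(s_p²(1/n₁ + 1/n₂)) = √(107.4673 × (1/29 + 1/22)) = 2.9310
t = (x̄₁ - x̄₂) / SE = (73.22 - 68.75) / 2.9310 = 4.47 / 2.9310 = 1.525
p-value = 0.1337

Since p-value > α = 0.1, we fail to reject H₀.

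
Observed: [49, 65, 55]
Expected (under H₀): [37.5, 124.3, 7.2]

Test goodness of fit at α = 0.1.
Chi-square goodness of fit test:
H₀: observed counts match expected distribution
H₁: observed counts differ from expected distribution
df = k - 1 = 2
χ² = Σ(O - E)²/E
   = (49 - 37.5)²/37.5 + (65 - 124.3)²/124.3 + (55 - 7.2)²/7.2
   = 3.527 + 28.290 + 317.339
   = 349.16
p-value < 0.0001

Since p-value < α = 0.1, we reject H₀.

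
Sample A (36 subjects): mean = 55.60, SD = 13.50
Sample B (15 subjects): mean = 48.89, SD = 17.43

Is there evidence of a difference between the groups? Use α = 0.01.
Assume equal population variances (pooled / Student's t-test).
Student's two-sample t-test (equal variances):
H₀: μ₁ = μ₂
H₁: μ₁ ≠ μ₂
df = n₁ + n₂ - 2 = 49
Pooled variance s_p² = [(n₁-1)s₁² + (n₂-1)s₂²] / (n₁ + n₂ - 2) = [(35)(13.50²) + (14)(17.43²)] / 49 = 216.9800
SE = √(s_p²(1/n₁ + 1/n₂)) = √(216.9800 × (1/36 + 1/15)) = 4.5269
t = (x̄₁ - x̄₂) / SE = (55.60 - 48.89) / 4.5269 = 6.71 / 4.5269 = 1.482
p-value = 0.1447

Since p-value > α = 0.01, we fail to reject H₀.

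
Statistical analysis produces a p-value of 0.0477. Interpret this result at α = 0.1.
Since p = 0.0477 < α = 0.1, reject H₀.
There is sufficient evidence to reject the null hypothesis; the result is statistically significant at the 0.1 level.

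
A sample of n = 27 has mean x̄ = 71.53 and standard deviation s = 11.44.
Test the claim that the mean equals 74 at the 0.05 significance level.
One-sample t-test:
H₀: μ = 74
H₁: μ ≠ 74
df = n - 1 = 26
t = (x̄ - μ₀) / (s/√n) = (71.53 - 74) / (11.44/√27) = -1.122
p-value = 0.2722

Since p-value > α = 0.05, we fail to reject H₀.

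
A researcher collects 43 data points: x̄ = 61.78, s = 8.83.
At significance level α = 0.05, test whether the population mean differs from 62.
One-sample t-test:
H₀: μ = 62
H₁: μ ≠ 62
df = n - 1 = 42
t = (x̄ - μ₀) / (s/√n) = (61.78 - 62) / (8.83/√43) = -0.163
p-value = 0.8710

Since p-value > α = 0.05, we fail to reject H₀.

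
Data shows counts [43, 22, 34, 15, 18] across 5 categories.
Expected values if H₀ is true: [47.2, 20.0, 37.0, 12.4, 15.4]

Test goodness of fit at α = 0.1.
Chi-square goodness of fit test:
H₀: observed counts match expected distribution
H₁: observed counts differ from expected distribution
df = k - 1 = 4
χ² = Σ(O - E)²/E
   = (43 - 47.2)²/47.2 + (22 - 20.0)²/20.0 + (34 - 37.0)²/37.0 + (15 - 12.4)²/12.4 + (18 - 15.4)²/15.4
   = 0.374 + 0.200 + 0.243 + 0.545 + 0.439
   = 1.80
p-value = 0.7723

Since p-value > α = 0.1, we fail to reject H₀.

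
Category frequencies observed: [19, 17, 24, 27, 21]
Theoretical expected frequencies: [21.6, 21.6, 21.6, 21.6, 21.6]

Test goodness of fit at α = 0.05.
Chi-square goodness of fit test:
H₀: observed counts match expected distribution
H₁: observed counts differ from expected distribution
df = k - 1 = 4
χ² = Σ(O - E)²/E
   = (19 - 21.6)²/21.6 + (17 - 21.6)²/21.6 + (24 - 21.6)²/21.6 + (27 - 21.6)²/21.6 + (21 - 21.6)²/21.6
   = 0.313 + 0.980 + 0.267 + 1.350 + 0.017
   = 2.93
p-value = 0.5703

Since p-value > α = 0.05, we fail to reject H₀.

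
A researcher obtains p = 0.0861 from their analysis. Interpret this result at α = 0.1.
Since p = 0.0861 < α = 0.1, reject H₀.
There is sufficient evidence to reject the null hypothesis; the result is statistically significant at the 0.1 level.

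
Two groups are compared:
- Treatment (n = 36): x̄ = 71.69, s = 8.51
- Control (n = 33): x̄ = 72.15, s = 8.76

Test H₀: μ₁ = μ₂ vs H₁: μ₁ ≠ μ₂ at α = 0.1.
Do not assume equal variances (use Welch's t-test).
Welch's two-sample t-test:
H₀: μ₁ = μ₂
H₁: μ₁ ≠ μ₂
s₁²/n₁ = 8.51²/36 = 2.0117,  s₂²/n₂ = 8.76²/33 = 2.3254
SE = √(s₁²/n₁ + s₂²/n₂) = √(2.0117 + 2.3254) = 2.0826
df (Welch-Satterthwaite) = (s₁²/n₁ + s₂²/n₂)² / [(s₁²/n₁)²/(n₁-1) + (s₂²/n₂)²/(n₂-1)] ≈ 66.09
t = (x̄₁ - x̄₂) / SE = (71.69 - 72.15) / 2.0826 = -0.46 / 2.0826 = -0.221
p-value = 0.8259

Since p-value > α = 0.1, we fail to reject H₀.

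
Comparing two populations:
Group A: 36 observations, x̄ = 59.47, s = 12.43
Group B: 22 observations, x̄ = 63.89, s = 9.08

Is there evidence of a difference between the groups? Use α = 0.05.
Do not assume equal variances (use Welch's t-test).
Welch's two-sample t-test:
H₀: μ₁ = μ₂
H₁: μ₁ ≠ μ₂
s₁²/n₁ = 12.43²/36 = 4.2918,  s₂²/n₂ = 9.08²/22 = 3.7476
SE = √(s₁²/n₁ + s₂²/n₂) = √(4.2918 + 3.7476) = 2.8354
df (Welch-Satterthwaite) = (s₁²/n₁ + s₂²/n₂)² / [(s₁²/n₁)²/(n₁-1) + (s₂²/n₂)²/(n₂-1)] ≈ 54.08
t = (x̄₁ - x̄₂) / SE = (59.47 - 63.89) / 2.8354 = -4.42 / 2.8354 = -1.559
p-value = 0.1249

Since p-value > α = 0.05, we fail to reject H₀.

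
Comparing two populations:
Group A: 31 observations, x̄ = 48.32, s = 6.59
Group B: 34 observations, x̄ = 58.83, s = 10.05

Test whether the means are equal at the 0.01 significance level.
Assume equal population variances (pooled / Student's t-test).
Student's two-sample t-test (equal variances):
H₀: μ₁ = μ₂
H₁: μ₁ ≠ μ₂
df = n₁ + n₂ - 2 = 63
Pooled variance s_p² = [(n₁-1)s₁² + (n₂-1)s₂²] / (n₁ + n₂ - 2) = [(30)(6.59²) + (33)(10.05²)] / 63 = 73.5861
SE = √(s_p²(1/n₁ + 1/n₂)) = √(73.5861 × (1/31 + 1/34)) = 2.1303
t = (x̄₁ - x̄₂) / SE = (48.32 - 58.83) / 2.1303 = -10.51 / 2.1303 = -4.934
p-value < 0.0001

Since p-value < α = 0.01, we reject H₀.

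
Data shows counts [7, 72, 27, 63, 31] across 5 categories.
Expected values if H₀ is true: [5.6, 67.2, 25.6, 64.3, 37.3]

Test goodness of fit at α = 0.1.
Chi-square goodness of fit test:
H₀: observed counts match expected distribution
H₁: observed counts differ from expected distribution
df = k - 1 = 4
χ² = Σ(O - E)²/E
   = (7 - 5.6)²/5.6 + (72 - 67.2)²/67.2 + (27 - 25.6)²/25.6 + (63 - 64.3)²/64.3 + (31 - 37.3)²/37.3
   = 0.350 + 0.343 + 0.077 + 0.026 + 1.064
   = 1.86
p-value = 0.7615

Since p-value > α = 0.1, we fail to reject H₀.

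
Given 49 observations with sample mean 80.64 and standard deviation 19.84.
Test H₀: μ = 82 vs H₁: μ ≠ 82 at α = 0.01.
One-sample t-test:
H₀: μ = 82
H₁: μ ≠ 82
df = n - 1 = 48
t = (x̄ - μ₀) / (s/√n) = (80.64 - 82) / (19.84/√49) = -0.480
p-value = 0.6335

Since p-value > α = 0.01, we fail to reject H₀.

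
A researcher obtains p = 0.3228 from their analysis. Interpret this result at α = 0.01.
Since p = 0.3228 > α = 0.01, fail to reject H₀.
There is insufficient evidence to reject the null hypothesis; the result is not statistically significant at the 0.01 level.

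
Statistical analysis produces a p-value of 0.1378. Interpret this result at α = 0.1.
Since p = 0.1378 > α = 0.1, fail to reject H₀.
There is insufficient evidence to reject the null hypothesis; the result is not statistically significant at the 0.1 level.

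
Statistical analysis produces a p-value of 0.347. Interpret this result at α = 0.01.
Since p = 0.347 > α = 0.01, fail to reject H₀.
There is insufficient evidence to reject the null hypothesis; the result is not statistically significant at the 0.01 level.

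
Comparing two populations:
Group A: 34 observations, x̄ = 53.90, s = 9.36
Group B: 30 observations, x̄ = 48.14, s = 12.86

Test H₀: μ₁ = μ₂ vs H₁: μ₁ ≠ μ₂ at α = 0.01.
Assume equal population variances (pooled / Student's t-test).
Student's two-sample t-test (equal variances):
H₀: μ₁ = μ₂
H₁: μ₁ ≠ μ₂
df = n₁ + n₂ - 2 = 62
Pooled variance s_p² = [(n₁-1)s₁² + (n₂-1)s₂²] / (n₁ + n₂ - 2) = [(33)(9.36²) + (29)(12.86²)] / 62 = 123.9859
SE = √(s_p²(1/n₁ + 1/n₂)) = √(123.9859 × (1/34 + 1/30)) = 2.7892
t = (x̄₁ - x̄₂) / SE = (53.90 - 48.14) / 2.7892 = 5.76 / 2.7892 = 2.065
p-value = 0.0431

Since p-value > α = 0.01, we fail to reject H₀.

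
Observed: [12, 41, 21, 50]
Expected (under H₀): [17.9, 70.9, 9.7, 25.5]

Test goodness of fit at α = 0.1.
Chi-square goodness of fit test:
H₀: observed counts match expected distribution
H₁: observed counts differ from expected distribution
df = k - 1 = 3
χ² = Σ(O - E)²/E
   = (12 - 17.9)²/17.9 + (41 - 70.9)²/70.9 + (21 - 9.7)²/9.7 + (50 - 25.5)²/25.5
   = 1.945 + 12.609 + 13.164 + 23.539
   = 51.26
p-value < 0.0001

Since p-value < α = 0.1, we reject H₀.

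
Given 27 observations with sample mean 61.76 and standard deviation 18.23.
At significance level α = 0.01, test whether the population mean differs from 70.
One-sample t-test:
H₀: μ = 70
H₁: μ ≠ 70
df = n - 1 = 26
t = (x̄ - μ₀) / (s/√n) = (61.76 - 70) / (18.23/√27) = -2.349
p-value = 0.0267

Since p-value > α = 0.01, we fail to reject H₀.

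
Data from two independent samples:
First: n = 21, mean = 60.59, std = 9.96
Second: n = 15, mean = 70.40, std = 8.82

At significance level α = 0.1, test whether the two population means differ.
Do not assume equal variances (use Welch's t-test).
Welch's two-sample t-test:
H₀: μ₁ = μ₂
H₁: μ₁ ≠ μ₂
s₁²/n₁ = 9.96²/21 = 4.7239,  s₂²/n₂ = 8.82²/15 = 5.1862
SE = √(s₁²/n₁ + s₂²/n₂) = √(4.7239 + 5.1862) = 3.1480
df (Welch-Satterthwaite) = (s₁²/n₁ + s₂²/n₂)² / [(s₁²/n₁)²/(n₁-1) + (s₂²/n₂)²/(n₂-1)] ≈ 32.34
t = (x̄₁ - x̄₂) / SE = (60.59 - 70.40) / 3.1480 = -9.81 / 3.1480 = -3.116
p-value = 0.0038

Since p-value < α = 0.1, we reject H₀.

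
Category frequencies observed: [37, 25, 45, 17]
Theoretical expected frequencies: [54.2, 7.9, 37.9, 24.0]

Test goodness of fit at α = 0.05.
Chi-square goodness of fit test:
H₀: observed counts match expected distribution
H₁: observed counts differ from expected distribution
df = k - 1 = 3
χ² = Σ(O - E)²/E
   = (37 - 54.2)²/54.2 + (25 - 7.9)²/7.9 + (45 - 37.9)²/37.9 + (17 - 24.0)²/24.0
   = 5.458 + 37.014 + 1.330 + 2.042
   = 45.84
p-value < 0.0001

Since p-value < α = 0.05, we reject H₀.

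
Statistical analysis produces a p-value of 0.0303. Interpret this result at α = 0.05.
Since p = 0.0303 < α = 0.05, reject H₀.
There is sufficient evidence to reject the null hypothesis; the result is statistically significant at the 0.05 level.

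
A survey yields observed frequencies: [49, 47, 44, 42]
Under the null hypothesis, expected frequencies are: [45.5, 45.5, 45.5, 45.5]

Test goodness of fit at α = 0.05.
Chi-square goodness of fit test:
H₀: observed counts match expected distribution
H₁: observed counts differ from expected distribution
df = k - 1 = 3
χ² = Σ(O - E)²/E
   = (49 - 45.5)²/45.5 + (47 - 45.5)²/45.5 + (44 - 45.5)²/45.5 + (42 - 45.5)²/45.5
   = 0.269 + 0.049 + 0.049 + 0.269
   = 0.64
p-value = 0.8878

Since p-value > α = 0.05, we fail to reject H₀.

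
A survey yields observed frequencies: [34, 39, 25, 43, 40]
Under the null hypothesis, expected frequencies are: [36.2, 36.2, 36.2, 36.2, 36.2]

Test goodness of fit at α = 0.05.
Chi-square goodness of fit test:
H₀: observed counts match expected distribution
H₁: observed counts differ from expected distribution
df = k - 1 = 4
χ² = Σ(O - E)²/E
   = (34 - 36.2)²/36.2 + (39 - 36.2)²/36.2 + (25 - 36.2)²/36.2 + (43 - 36.2)²/36.2 + (40 - 36.2)²/36.2
   = 0.134 + 0.217 + 3.465 + 1.277 + 0.399
   = 5.49
p-value = 0.2405

Since p-value > α = 0.05, we fail to reject H₀.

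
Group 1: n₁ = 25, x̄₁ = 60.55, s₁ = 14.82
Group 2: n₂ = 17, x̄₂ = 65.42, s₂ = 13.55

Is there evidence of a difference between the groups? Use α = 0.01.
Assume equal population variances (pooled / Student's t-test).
Student's two-sample t-test (equal variances):
H₀: μ₁ = μ₂
H₁: μ₁ ≠ μ₂
df = n₁ + n₂ - 2 = 40
Pooled variance s_p² = [(n₁-1)s₁² + (n₂-1)s₂²] / (n₁ + n₂ - 2) = [(24)(14.82²) + (16)(13.55²)] / 40 = 205.2204
SE = √(s_p²(1/n₁ + 1/n₂)) = √(205.2204 × (1/25 + 1/17)) = 4.5034
t = (x̄₁ - x̄₂) / SE = (60.55 - 65.42) / 4.5034 = -4.87 / 4.5034 = -1.081
p-value = 0.2860

Since p-value > α = 0.01, we fail to reject H₀.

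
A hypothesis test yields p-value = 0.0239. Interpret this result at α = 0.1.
Since p = 0.0239 < α = 0.1, reject H₀.
There is sufficient evidence to reject the null hypothesis; the result is statistically significant at the 0.1 level.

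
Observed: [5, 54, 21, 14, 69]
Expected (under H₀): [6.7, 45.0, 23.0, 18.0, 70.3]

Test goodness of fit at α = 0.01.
Chi-square goodness of fit test:
H₀: observed counts match expected distribution
H₁: observed counts differ from expected distribution
df = k - 1 = 4
χ² = Σ(O - E)²/E
   = (5 - 6.7)²/6.7 + (54 - 45.0)²/45.0 + (21 - 23.0)²/23.0 + (14 - 18.0)²/18.0 + (69 - 70.3)²/70.3
   = 0.431 + 1.800 + 0.174 + 0.889 + 0.024
   = 3.32
p-value = 0.5061

Since p-value > α = 0.01, we fail to reject H₀.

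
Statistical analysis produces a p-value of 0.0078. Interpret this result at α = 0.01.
Since p = 0.0078 < α = 0.01, reject H₀.
There is sufficient evidence to reject the null hypothesis; the result is statistically significant at the 0.01 level.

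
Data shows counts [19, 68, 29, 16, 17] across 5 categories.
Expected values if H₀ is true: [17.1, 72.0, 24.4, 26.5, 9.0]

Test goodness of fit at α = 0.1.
Chi-square goodness of fit test:
H₀: observed counts match expected distribution
H₁: observed counts differ from expected distribution
df = k - 1 = 4
χ² = Σ(O - E)²/E
   = (19 - 17.1)²/17.1 + (68 - 72.0)²/72.0 + (29 - 24.4)²/24.4 + (16 - 26.5)²/26.5 + (17 - 9.0)²/9.0
   = 0.211 + 0.222 + 0.867 + 4.160 + 7.111
   = 12.57
p-value = 0.0136

Since p-value < α = 0.1, we reject H₀.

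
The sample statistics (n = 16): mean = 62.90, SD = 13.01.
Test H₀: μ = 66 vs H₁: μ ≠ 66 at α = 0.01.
One-sample t-test:
H₀: μ = 66
H₁: μ ≠ 66
df = n - 1 = 15
t = (x̄ - μ₀) / (s/√n) = (62.90 - 66) / (13.01/√16) = -0.953
p-value = 0.3556

Since p-value > α = 0.01, we fail to reject H₀.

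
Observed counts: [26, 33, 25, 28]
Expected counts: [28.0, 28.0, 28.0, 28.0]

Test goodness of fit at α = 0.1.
Chi-square goodness of fit test:
H₀: observed counts match expected distribution
H₁: observed counts differ from expected distribution
df = k - 1 = 3
χ² = Σ(O - E)²/E
   = (26 - 28.0)²/28.0 + (33 - 28.0)²/28.0 + (25 - 28.0)²/28.0 + (28 - 28.0)²/28.0
   = 0.143 + 0.893 + 0.321 + 0.000
   = 1.36
p-value = 0.7156

Since p-value > α = 0.1, we fail to reject H₀.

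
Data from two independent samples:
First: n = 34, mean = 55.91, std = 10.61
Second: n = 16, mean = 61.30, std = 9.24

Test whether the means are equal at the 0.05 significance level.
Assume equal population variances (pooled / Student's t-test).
Student's two-sample t-test (equal variances):
H₀: μ₁ = μ₂
H₁: μ₁ ≠ μ₂
df = n₁ + n₂ - 2 = 48
Pooled variance s_p² = [(n₁-1)s₁² + (n₂-1)s₂²] / (n₁ + n₂ - 2) = [(33)(10.61²) + (15)(9.24²)] / 48 = 104.0738
SE = √(s_p²(1/n₁ + 1/n₂)) = √(104.0738 × (1/34 + 1/16)) = 3.0928
t = (x̄₁ - x̄₂) / SE = (55.91 - 61.30) / 3.0928 = -5.39 / 3.0928 = -1.743
p-value = 0.0878

Since p-value > α = 0.05, we fail to reject H₀.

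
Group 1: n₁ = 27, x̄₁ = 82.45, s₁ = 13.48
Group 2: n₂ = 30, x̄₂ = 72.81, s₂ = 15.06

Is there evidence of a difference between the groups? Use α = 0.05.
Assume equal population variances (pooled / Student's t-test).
Student's two-sample t-test (equal variances):
H₀: μ₁ = μ₂
H₁: μ₁ ≠ μ₂
df = n₁ + n₂ - 2 = 55
Pooled variance s_p² = [(n₁-1)s₁² + (n₂-1)s₂²] / (n₁ + n₂ - 2) = [(26)(13.48²) + (29)(15.06²)] / 55 = 205.4868
SE = √(s_p²(1/n₁ + 1/n₂)) = √(205.4868 × (1/27 + 1/30)) = 3.8027
t = (x̄₁ - x̄₂) / SE = (82.45 - 72.81) / 3.8027 = 9.64 / 3.8027 = 2.535
p-value = 0.0141

Since p-value < α = 0.05, we reject H₀.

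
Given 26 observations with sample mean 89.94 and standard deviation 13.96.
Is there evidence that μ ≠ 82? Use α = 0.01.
One-sample t-test:
H₀: μ = 82
H₁: μ ≠ 82
df = n - 1 = 25
t = (x̄ - μ₀) / (s/√n) = (89.94 - 82) / (13.96/√26) = 2.900
p-value = 0.0077

Since p-value < α = 0.01, we reject H₀.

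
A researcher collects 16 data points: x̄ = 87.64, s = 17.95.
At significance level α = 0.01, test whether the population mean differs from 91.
One-sample t-test:
H₀: μ = 91
H₁: μ ≠ 91
df = n - 1 = 15
t = (x̄ - μ₀) / (s/√n) = (87.64 - 91) / (17.95/√16) = -0.749
p-value = 0.4656

Since p-value > α = 0.01, we fail to reject H₀.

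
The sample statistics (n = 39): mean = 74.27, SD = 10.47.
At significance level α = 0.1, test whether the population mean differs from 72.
One-sample t-test:
H₀: μ = 72
H₁: μ ≠ 72
df = n - 1 = 38
t = (x̄ - μ₀) / (s/√n) = (74.27 - 72) / (10.47/√39) = 1.354
p-value = 0.1837

Since p-value > α = 0.1, we fail to reject H₀.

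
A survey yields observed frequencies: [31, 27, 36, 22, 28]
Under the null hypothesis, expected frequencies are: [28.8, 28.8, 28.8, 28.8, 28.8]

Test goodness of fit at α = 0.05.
Chi-square goodness of fit test:
H₀: observed counts match expected distribution
H₁: observed counts differ from expected distribution
df = k - 1 = 4
χ² = Σ(O - E)²/E
   = (31 - 28.8)²/28.8 + (27 - 28.8)²/28.8 + (36 - 28.8)²/28.8 + (22 - 28.8)²/28.8 + (28 - 28.8)²/28.8
   = 0.168 + 0.113 + 1.800 + 1.606 + 0.022
   = 3.71
p-value = 0.4469

Since p-value > α = 0.05, we fail to reject H₀.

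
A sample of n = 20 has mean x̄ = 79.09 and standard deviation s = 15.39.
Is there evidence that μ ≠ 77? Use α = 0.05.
One-sample t-test:
H₀: μ = 77
H₁: μ ≠ 77
df = n - 1 = 19
t = (x̄ - μ₀) / (s/√n) = (79.09 - 77) / (15.39/√20) = 0.607
p-value = 0.5508

Since p-value > α = 0.05, we fail to reject H₀.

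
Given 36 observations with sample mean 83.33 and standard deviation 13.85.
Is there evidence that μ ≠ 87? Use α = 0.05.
One-sample t-test:
H₀: μ = 87
H₁: μ ≠ 87
df = n - 1 = 35
t = (x̄ - μ₀) / (s/√n) = (83.33 - 87) / (13.85/√36) = -1.590
p-value = 0.1209

Since p-value > α = 0.05, we fail to reject H₀.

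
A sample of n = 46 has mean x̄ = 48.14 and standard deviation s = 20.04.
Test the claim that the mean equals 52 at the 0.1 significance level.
One-sample t-test:
H₀: μ = 52
H₁: μ ≠ 52
df = n - 1 = 45
t = (x̄ - μ₀) / (s/√n) = (48.14 - 52) / (20.04/√46) = -1.306
p-value = 0.1981

Since p-value > α = 0.1, we fail to reject H₀.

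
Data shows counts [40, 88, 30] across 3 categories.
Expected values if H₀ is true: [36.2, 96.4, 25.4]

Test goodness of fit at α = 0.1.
Chi-square goodness of fit test:
H₀: observed counts match expected distribution
H₁: observed counts differ from expected distribution
df = k - 1 = 2
χ² = Σ(O - E)²/E
   = (40 - 36.2)²/36.2 + (88 - 96.4)²/96.4 + (30 - 25.4)²/25.4
   = 0.399 + 0.732 + 0.833
   = 1.96
p-value = 0.3746

Since p-value > α = 0.1, we fail to reject H₀.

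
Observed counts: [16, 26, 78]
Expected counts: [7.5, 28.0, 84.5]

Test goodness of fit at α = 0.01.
Chi-square goodness of fit test:
H₀: observed counts match expected distribution
H₁: observed counts differ from expected distribution
df = k - 1 = 2
χ² = Σ(O - E)²/E
   = (16 - 7.5)²/7.5 + (26 - 28.0)²/28.0 + (78 - 84.5)²/84.5
   = 9.633 + 0.143 + 0.500
   = 10.28
p-value = 0.0059

Since p-value < α = 0.01, we reject H₀.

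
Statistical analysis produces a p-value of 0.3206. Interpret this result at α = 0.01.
Since p = 0.3206 > α = 0.01, fail to reject H₀.
There is insufficient evidence to reject the null hypothesis; the result is not statistically significant at the 0.01 level.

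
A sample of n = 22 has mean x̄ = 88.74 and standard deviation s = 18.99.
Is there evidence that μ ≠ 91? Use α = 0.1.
One-sample t-test:
H₀: μ = 91
H₁: μ ≠ 91
df = n - 1 = 21
t = (x̄ - μ₀) / (s/√n) = (88.74 - 91) / (18.99/√22) = -0.558
p-value = 0.5826

Since p-value > α = 0.1, we fail to reject H₀.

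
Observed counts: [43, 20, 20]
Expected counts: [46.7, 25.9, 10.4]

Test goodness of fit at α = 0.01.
Chi-square goodness of fit test:
H₀: observed counts match expected distribution
H₁: observed counts differ from expected distribution
df = k - 1 = 2
χ² = Σ(O - E)²/E
   = (43 - 46.7)²/46.7 + (20 - 25.9)²/25.9 + (20 - 10.4)²/10.4
   = 0.293 + 1.344 + 8.862
   = 10.50
p-value = 0.0053

Since p-value < α = 0.01, we reject H₀.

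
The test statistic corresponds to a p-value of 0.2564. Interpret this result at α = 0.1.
Since p = 0.2564 > α = 0.1, fail to reject H₀.
There is insufficient evidence to reject the null hypothesis; the result is not statistically significant at the 0.1 level.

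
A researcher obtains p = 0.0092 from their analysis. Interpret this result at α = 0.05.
Since p = 0.0092 < α = 0.05, reject H₀.
There is sufficient evidence to reject the null hypothesis; the result is statistically significant at the 0.05 level.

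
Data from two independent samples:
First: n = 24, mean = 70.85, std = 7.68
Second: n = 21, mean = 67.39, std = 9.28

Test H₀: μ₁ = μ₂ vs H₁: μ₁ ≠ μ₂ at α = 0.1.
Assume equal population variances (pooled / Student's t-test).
Student's two-sample t-test (equal variances):
H₀: μ₁ = μ₂
H₁: μ₁ ≠ μ₂
df = n₁ + n₂ - 2 = 43
Pooled variance s_p² = [(n₁-1)s₁² + (n₂-1)s₂²] / (n₁ + n₂ - 2) = [(23)(7.68²) + (20)(9.28²)] / 43 = 71.6038
SE = √(s_p²(1/n₁ + 1/n₂)) = √(71.6038 × (1/24 + 1/21)) = 2.5285
t = (x̄₁ - x̄₂) / SE = (70.85 - 67.39) / 2.5285 = 3.46 / 2.5285 = 1.368
p-value = 0.1783

Since p-value > α = 0.1, we fail to reject H₀.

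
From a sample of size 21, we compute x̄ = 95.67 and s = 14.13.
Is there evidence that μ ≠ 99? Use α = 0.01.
One-sample t-test:
H₀: μ = 99
H₁: μ ≠ 99
df = n - 1 = 20
t = (x̄ - μ₀) / (s/√n) = (95.67 - 99) / (14.13/√21) = -1.080
p-value = 0.2930

Since p-value > α = 0.01, we fail to reject H₀.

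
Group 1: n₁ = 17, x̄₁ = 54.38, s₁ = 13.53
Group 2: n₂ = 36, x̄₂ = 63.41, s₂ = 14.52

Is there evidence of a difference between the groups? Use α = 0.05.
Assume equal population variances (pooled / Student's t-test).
Student's two-sample t-test (equal variances):
H₀: μ₁ = μ₂
H₁: μ₁ ≠ μ₂
df = n₁ + n₂ - 2 = 51
Pooled variance s_p² = [(n₁-1)s₁² + (n₂-1)s₂²] / (n₁ + n₂ - 2) = [(16)(13.53²) + (35)(14.52²)] / 51 = 202.1184
SE = √(s_p²(1/n₁ + 1/n₂)) = √(202.1184 × (1/17 + 1/36)) = 4.1837
t = (x̄₁ - x̄₂) / SE = (54.38 - 63.41) / 4.1837 = -9.03 / 4.1837 = -2.158
p-value = 0.0356

Since p-value < α = 0.05, we reject H₀.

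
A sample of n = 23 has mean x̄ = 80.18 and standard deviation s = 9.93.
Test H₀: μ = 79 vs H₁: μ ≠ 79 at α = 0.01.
One-sample t-test:
H₀: μ = 79
H₁: μ ≠ 79
df = n - 1 = 22
t = (x̄ - μ₀) / (s/√n) = (80.18 - 79) / (9.93/√23) = 0.570
p-value = 0.5745

Since p-value > α = 0.01, we fail to reject H₀.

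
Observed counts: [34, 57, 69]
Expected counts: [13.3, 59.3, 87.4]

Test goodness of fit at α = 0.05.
Chi-square goodness of fit test:
H₀: observed counts match expected distribution
H₁: observed counts differ from expected distribution
df = k - 1 = 2
χ² = Σ(O - E)²/E
   = (34 - 13.3)²/13.3 + (57 - 59.3)²/59.3 + (69 - 87.4)²/87.4
   = 32.217 + 0.089 + 3.874
   = 36.18
p-value < 0.0001

Since p-value < α = 0.05, we reject H₀.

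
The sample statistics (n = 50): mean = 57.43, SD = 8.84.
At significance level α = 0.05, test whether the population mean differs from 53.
One-sample t-test:
H₀: μ = 53
H₁: μ ≠ 53
df = n - 1 = 49
t = (x̄ - μ₀) / (s/√n) = (57.43 - 53) / (8.84/√50) = 3.544
p-value = 0.0009

Since p-value < α = 0.05, we reject H₀.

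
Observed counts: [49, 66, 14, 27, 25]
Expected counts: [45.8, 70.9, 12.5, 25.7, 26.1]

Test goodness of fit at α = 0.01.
Chi-square goodness of fit test:
H₀: observed counts match expected distribution
H₁: observed counts differ from expected distribution
df = k - 1 = 4
χ² = Σ(O - E)²/E
   = (49 - 45.8)²/45.8 + (66 - 70.9)²/70.9 + (14 - 12.5)²/12.5 + (27 - 25.7)²/25.7 + (25 - 26.1)²/26.1
   = 0.224 + 0.339 + 0.180 + 0.066 + 0.046
   = 0.85
p-value = 0.9310

Since p-value > α = 0.01, we fail to reject H₀.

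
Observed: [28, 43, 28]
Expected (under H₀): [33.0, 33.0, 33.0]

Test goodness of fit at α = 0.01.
Chi-square goodness of fit test:
H₀: observed counts match expected distribution
H₁: observed counts differ from expected distribution
df = k - 1 = 2
χ² = Σ(O - E)²/E
   = (28 - 33.0)²/33.0 + (43 - 33.0)²/33.0 + (28 - 33.0)²/33.0
   = 0.758 + 3.030 + 0.758
   = 4.55
p-value = 0.1030

Since p-value > α = 0.01, we fail to reject H₀.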